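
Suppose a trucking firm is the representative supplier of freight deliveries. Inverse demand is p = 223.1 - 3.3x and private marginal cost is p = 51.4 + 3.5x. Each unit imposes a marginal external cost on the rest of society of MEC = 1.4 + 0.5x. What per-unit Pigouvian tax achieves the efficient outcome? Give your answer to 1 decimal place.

tax = 13.1 per unit

Social marginal cost = private MC + MEC = 52.8 + 4.0x.
Set SMC = demand: 52.8 + 4.0x = 223.1 - 3.3x → x* = 23.3288.
The Pigouvian tax equals MEC at x*: 1.4 + 0.5×23.3288 = 13.0644.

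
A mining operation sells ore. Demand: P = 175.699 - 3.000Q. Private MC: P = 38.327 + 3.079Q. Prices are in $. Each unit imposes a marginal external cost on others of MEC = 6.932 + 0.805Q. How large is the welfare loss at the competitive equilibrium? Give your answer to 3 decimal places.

Market equilibrium (private): 38.327 + 3.079Q = 175.699 - 3.000Q → Q_m = 22.5978.
Social marginal cost = private MC + MEC = 45.259 + 3.884Q.
Set SMC = demand: 45.259 + 3.884Q = 175.699 - 3.000Q → Q* = 18.9483.
The loss is the area between SMC and demand from Q* to Q_m; with linear curves that's a triangle of height MEC(Q_m).
DWL = ½ × 3.6495 × 25.1232 = 45.8436.

DWL = $45.844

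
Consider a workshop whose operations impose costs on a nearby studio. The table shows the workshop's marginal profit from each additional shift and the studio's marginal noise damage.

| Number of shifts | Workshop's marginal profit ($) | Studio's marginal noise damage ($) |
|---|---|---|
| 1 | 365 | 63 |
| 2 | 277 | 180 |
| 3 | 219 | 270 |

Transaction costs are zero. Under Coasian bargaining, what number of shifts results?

Bargaining reaches the level where marginal profit last exceeds marginal noise damage.
That holds through level 2 (277 ≥ 180) but not at 3 (219 < 270).

2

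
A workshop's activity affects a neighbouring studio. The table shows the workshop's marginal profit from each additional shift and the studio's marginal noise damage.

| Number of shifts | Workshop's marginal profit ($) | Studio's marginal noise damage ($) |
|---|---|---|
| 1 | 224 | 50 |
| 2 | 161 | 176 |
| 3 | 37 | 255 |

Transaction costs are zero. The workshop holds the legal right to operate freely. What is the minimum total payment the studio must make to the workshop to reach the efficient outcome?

$198

Left alone the workshop would choose level 3 (marginal profit stays positive).
Efficient level: k* = 1 (marginal profit ≥ marginal noise damage through 1).
The studio must at least cover the workshop's forgone profit from cutting 3→1: 161 + 37 = 198.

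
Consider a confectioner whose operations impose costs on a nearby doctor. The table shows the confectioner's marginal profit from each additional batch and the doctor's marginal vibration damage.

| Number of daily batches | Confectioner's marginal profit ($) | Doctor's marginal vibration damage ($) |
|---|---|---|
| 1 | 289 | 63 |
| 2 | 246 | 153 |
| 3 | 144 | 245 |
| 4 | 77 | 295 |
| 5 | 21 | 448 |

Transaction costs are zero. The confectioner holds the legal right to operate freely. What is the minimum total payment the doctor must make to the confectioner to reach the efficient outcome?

Left alone the confectioner would choose level 5 (marginal profit stays positive).
Efficient level: k* = 2 (marginal profit ≥ marginal vibration damage through 2).
The doctor must at least cover the confectioner's forgone profit from cutting 5→2: 144 + 77 + 21 = 242.

$242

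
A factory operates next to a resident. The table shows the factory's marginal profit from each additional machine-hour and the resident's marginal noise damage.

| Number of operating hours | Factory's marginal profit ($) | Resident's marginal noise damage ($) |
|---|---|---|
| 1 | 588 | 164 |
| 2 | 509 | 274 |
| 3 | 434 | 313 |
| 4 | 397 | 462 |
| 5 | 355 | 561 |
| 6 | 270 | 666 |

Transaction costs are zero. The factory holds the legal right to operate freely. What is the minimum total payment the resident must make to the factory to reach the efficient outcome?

$1022

Left alone the factory would choose level 6 (marginal profit stays positive).
Efficient level: k* = 3 (marginal profit ≥ marginal noise damage through 3).
The resident must at least cover the factory's forgone profit from cutting 6→3: 397 + 355 + 270 = 1022.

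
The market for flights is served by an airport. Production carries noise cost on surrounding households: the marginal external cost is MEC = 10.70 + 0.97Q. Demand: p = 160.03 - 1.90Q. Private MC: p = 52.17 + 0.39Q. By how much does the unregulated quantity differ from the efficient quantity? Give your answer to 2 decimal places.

Market equilibrium (private): 52.17 + 0.39Q = 160.03 - 1.90Q → Q_m = 47.1004.
Social marginal cost = private MC + MEC = 62.87 + 1.36Q.
Set SMC = demand: 62.87 + 1.36Q = 160.03 - 1.90Q → Q* = 29.8037.
Gap = |47.1004 − 29.8037| = 17.2967.

17.30 units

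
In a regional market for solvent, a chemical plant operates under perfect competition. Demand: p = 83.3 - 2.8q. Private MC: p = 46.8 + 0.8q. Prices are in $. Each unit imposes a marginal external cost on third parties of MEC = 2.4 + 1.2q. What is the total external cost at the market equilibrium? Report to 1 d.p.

Market equilibrium (private): 46.8 + 0.8q = 83.3 - 2.8q → q_m = 10.1389.
Total external cost = ∫₀^{q_m} (2.4 + 1.2q) dq = 2.4×10.1389 + ½×1.2×10.1389² = 86.0117.

$86.0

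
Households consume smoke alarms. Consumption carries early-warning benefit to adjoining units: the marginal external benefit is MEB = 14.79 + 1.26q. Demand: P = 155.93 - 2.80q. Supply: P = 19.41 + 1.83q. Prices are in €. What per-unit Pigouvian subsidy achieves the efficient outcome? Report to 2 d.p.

subsidy = €71.36 per unit

Social marginal benefit = demand + MEB = 170.72 - 1.54q.
Set SMB = MC: 170.72 - 1.54q = 19.41 + 1.83q → q* = 44.8991.
The Pigouvian subsidy equals MEB at q*: 14.79 + 1.26×44.8991 = 71.3629.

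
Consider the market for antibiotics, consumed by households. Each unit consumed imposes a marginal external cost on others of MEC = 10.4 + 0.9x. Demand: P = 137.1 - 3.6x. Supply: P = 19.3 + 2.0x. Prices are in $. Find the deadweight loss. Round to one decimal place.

Market equilibrium (private): 19.3 + 2.0x = 137.1 - 3.6x → x_m = 21.0357.
Social marginal benefit = demand − MEC = 126.7 - 4.5x.
Set SMB = MC: 126.7 - 4.5x = 19.3 + 2.0x → x* = 16.5231.
Height of the DWL triangle at x_m is MC(x_m) − SMB(x_m) = MEC(x_m) = 29.3321.
DWL = ½ × 4.5126 × 29.3321 = 66.1820.

DWL = $66.2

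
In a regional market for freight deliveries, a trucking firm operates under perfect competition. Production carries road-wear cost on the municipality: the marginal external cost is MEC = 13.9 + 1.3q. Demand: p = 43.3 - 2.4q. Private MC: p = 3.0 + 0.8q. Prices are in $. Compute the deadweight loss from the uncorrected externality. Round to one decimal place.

DWL = $101.8

Market equilibrium (private): 3.0 + 0.8q = 43.3 - 2.4q → q_m = 12.5938.
Social marginal cost = private MC + MEC = 16.9 + 2.1q.
Set SMC = demand: 16.9 + 2.1q = 43.3 - 2.4q → q* = 5.8667.
Height of the DWL triangle at q_m is SMC(q_m) − demand(q_m) = MEC(q_m) = 30.2719.
DWL = ½ × 6.7271 × 30.2719 = 101.8210.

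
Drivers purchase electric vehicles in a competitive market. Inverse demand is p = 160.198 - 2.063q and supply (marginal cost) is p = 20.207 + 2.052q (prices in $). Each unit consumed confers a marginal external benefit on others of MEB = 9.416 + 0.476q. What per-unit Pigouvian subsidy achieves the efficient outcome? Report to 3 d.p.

subsidy = $28.959 per unit

Social marginal benefit = demand + MEB = 169.614 - 1.587q.
Set SMB = MC: 169.614 - 1.587q = 20.207 + 2.052q → q* = 41.0572.
The Pigouvian subsidy equals MEB at q*: 9.416 + 0.476×41.0572 = 28.9592.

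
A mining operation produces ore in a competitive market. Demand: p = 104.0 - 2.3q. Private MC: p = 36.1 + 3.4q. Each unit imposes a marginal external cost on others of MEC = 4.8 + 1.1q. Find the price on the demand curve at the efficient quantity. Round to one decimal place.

Social marginal cost = private MC + MEC = 40.9 + 4.5q.
Set SMC = demand: 40.9 + 4.5q = 104.0 - 2.3q → q* = 9.2794.
Consumer price on the demand curve at q*: 104.0 − 2.3×9.2794 = 82.6574.

P = 82.7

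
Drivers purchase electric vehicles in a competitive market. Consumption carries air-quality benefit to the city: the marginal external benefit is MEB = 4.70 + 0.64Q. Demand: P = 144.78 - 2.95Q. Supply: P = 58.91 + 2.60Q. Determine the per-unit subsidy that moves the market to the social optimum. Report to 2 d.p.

subsidy = 16.51 per unit

Social marginal benefit = demand + MEB = 149.48 - 2.31Q.
Set SMB = MC: 149.48 - 2.31Q = 58.91 + 2.60Q → Q* = 18.4460.
The Pigouvian subsidy equals MEB at Q*: 4.70 + 0.64×18.4460 = 16.5054.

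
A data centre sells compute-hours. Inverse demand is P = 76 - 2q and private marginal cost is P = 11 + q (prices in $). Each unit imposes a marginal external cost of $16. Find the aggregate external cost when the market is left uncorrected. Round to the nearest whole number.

Market equilibrium (private): 11 + q = 76 - 2q → q_m = 21.6667.
Total external cost = MEC × q_m = 16 × 21.6667 = 346.6672.

$347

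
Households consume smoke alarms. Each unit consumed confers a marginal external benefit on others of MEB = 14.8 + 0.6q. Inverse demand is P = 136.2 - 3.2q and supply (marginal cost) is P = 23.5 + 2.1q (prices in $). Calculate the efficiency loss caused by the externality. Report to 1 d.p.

DWL = $80.8

Market equilibrium (private): 23.5 + 2.1q = 136.2 - 3.2q → q_m = 21.2642.
Social marginal benefit = demand + MEB = 151.0 - 2.6q.
Set SMB = MC: 151.0 - 2.6q = 23.5 + 2.1q → q* = 27.1277.
Height of the DWL triangle at q_m is SMB(q_m) − MC(q_m) = MEB(q_m) = 27.5585.
DWL = ½ × 5.8635 × 27.5585 = 80.7946.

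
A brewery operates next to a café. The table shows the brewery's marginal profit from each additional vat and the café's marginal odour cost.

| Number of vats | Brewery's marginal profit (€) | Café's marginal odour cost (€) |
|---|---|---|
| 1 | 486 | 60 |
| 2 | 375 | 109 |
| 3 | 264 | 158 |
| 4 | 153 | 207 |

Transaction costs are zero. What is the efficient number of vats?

3

Bargaining reaches the level where marginal profit last exceeds marginal odour cost.
That holds through level 3 (264 ≥ 158) but not at 4 (153 < 207).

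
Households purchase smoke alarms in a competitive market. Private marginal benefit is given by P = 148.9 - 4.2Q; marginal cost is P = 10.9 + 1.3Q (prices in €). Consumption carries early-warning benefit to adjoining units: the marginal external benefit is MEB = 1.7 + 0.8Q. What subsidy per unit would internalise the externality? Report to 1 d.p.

subsidy = €25.5 per unit

Social marginal benefit = demand + MEB = 150.6 - 3.4Q.
Set SMB = MC: 150.6 - 3.4Q = 10.9 + 1.3Q → Q* = 29.7234.
The Pigouvian subsidy equals MEB at Q*: 1.7 + 0.8×29.7234 = 25.4787.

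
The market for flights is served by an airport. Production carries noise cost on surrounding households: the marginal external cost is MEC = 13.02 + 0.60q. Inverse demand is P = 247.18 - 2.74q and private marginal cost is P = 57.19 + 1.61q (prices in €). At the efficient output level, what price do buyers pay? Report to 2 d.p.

Social marginal cost = private MC + MEC = 70.21 + 2.21q.
Set SMC = demand: 70.21 + 2.21q = 247.18 - 2.74q → q* = 35.7515.
Consumer price on the demand curve at q*: 247.18 − 2.74×35.7515 = 149.2209.

P = €149.22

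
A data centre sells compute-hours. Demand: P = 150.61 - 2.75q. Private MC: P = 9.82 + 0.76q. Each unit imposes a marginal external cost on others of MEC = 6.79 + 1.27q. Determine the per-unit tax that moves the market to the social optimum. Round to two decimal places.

tax = 42.39 per unit

Social marginal cost = private MC + MEC = 16.61 + 2.03q.
Set SMC = demand: 16.61 + 2.03q = 150.61 - 2.75q → q* = 28.0335.
The Pigouvian tax equals MEC at q*: 6.79 + 1.27×28.0335 = 42.3925.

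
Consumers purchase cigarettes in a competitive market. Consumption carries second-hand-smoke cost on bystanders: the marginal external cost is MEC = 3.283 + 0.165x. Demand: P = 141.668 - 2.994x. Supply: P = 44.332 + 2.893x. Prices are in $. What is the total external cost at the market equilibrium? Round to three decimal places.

$76.835

Market equilibrium (private): 44.332 + 2.893x = 141.668 - 2.994x → x_m = 16.5341.
Total external cost = ∫₀^{x_m} (3.283 + 0.165x) dx = 3.283×16.5341 + ½×0.165×16.5341² = 76.8350.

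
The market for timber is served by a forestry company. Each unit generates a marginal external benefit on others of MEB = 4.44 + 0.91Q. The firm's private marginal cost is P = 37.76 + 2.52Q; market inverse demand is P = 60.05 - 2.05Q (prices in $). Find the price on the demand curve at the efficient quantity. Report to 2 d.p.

P = $45.08

Social marginal cost = private MC − MEB = 33.32 + 1.61Q.
Set SMC = demand: 33.32 + 1.61Q = 60.05 - 2.05Q → Q* = 7.3033.
Consumer price on the demand curve at Q*: 60.05 − 2.05×7.3033 = 45.0782.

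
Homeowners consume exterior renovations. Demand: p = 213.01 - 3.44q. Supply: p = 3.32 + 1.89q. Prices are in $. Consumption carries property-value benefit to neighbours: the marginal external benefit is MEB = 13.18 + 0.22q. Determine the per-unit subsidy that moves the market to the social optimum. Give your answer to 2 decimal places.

subsidy = $22.78 per unit

Social marginal benefit = demand + MEB = 226.19 - 3.22q.
Set SMB = MC: 226.19 - 3.22q = 3.32 + 1.89q → q* = 43.6145.
The Pigouvian subsidy equals MEB at q*: 13.18 + 0.22×43.6145 = 22.7752.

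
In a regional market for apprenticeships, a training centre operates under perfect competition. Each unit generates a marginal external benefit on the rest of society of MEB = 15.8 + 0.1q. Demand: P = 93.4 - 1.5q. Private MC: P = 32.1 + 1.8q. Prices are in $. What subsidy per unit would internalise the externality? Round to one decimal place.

Social marginal cost = private MC − MEB = 16.3 + 1.7q.
Set SMC = demand: 16.3 + 1.7q = 93.4 - 1.5q → q* = 24.0938.
The Pigouvian subsidy equals MEB at q*: 15.8 + 0.1×24.0938 = 18.2094.

subsidy = $18.2 per unit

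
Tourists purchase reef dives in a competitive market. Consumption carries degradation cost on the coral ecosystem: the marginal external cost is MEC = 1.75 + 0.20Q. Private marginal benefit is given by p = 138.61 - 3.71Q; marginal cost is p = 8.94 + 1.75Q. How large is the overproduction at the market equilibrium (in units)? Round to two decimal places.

1.15 units

Market equilibrium (private): 8.94 + 1.75Q = 138.61 - 3.71Q → Q_m = 23.7491.
Social marginal benefit = demand − MEC = 136.86 - 3.91Q.
Set SMB = MC: 136.86 - 3.91Q = 8.94 + 1.75Q → Q* = 22.6007.
Gap = |23.7491 − 22.6007| = 1.1484.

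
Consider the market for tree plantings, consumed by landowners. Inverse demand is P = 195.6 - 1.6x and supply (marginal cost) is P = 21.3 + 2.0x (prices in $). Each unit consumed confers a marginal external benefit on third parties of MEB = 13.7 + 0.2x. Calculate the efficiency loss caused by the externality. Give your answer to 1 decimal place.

DWL = $80.4

Market equilibrium (private): 21.3 + 2.0x = 195.6 - 1.6x → x_m = 48.4167.
Social marginal benefit = demand + MEB = 209.3 - 1.4x.
Set SMB = MC: 209.3 - 1.4x = 21.3 + 2.0x → x* = 55.2941.
Between x* and x_m the wedge SMB − MC runs linearly from 0 to MEB(x_m), so the loss is a triangle.
DWL = ½ × 6.8774 × 23.3833 = 80.4082.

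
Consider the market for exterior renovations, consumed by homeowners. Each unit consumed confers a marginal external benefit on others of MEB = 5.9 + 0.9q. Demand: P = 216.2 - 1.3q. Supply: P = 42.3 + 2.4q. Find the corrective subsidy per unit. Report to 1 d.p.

Social marginal benefit = demand + MEB = 222.1 - 0.4q.
Set SMB = MC: 222.1 - 0.4q = 42.3 + 2.4q → q* = 64.2143.
The Pigouvian subsidy equals MEB at q*: 5.9 + 0.9×64.2143 = 63.6929.

subsidy = 63.7 per unit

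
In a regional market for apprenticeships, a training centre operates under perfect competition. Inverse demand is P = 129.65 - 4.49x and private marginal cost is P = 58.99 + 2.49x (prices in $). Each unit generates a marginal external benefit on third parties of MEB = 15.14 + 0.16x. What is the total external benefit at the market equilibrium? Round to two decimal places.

Market equilibrium (private): 58.99 + 2.49x = 129.65 - 4.49x → x_m = 10.1232.
Total external benefit = ∫₀^{x_m} (15.14 + 0.16x) dx = 15.14×10.1232 + ½×0.16×10.1232² = 161.4636.

$161.46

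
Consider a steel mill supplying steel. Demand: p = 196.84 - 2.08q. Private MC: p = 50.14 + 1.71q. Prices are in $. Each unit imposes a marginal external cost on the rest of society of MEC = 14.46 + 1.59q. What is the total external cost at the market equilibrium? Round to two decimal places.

Market equilibrium (private): 50.14 + 1.71q = 196.84 - 2.08q → q_m = 38.7071.
Total external cost = ∫₀^{q_m} (14.46 + 1.59q) dq = 14.46×38.7071 + ½×1.59×38.7071² = 1750.8051.

$1750.81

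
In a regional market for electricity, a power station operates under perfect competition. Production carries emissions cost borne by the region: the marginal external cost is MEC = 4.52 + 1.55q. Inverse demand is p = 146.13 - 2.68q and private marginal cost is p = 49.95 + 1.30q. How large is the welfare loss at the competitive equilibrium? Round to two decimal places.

DWL = 159.32

Market equilibrium (private): 49.95 + 1.30q = 146.13 - 2.68q → q_m = 24.1658.
Social marginal cost = private MC + MEC = 54.47 + 2.85q.
Set SMC = demand: 54.47 + 2.85q = 146.13 - 2.68q → q* = 16.5750.
The loss is the area between SMC and demand from q* to q_m; with linear curves that's a triangle of height MEC(q_m).
DWL = ½ × 7.5908 × 41.9770 = 159.3195.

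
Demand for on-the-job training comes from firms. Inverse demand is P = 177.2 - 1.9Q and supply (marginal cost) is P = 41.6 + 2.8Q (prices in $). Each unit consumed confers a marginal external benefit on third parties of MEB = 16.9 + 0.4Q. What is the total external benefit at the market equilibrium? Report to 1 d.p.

$654.1

Market equilibrium (private): 41.6 + 2.8Q = 177.2 - 1.9Q → Q_m = 28.8511.
Total external benefit = ∫₀^{Q_m} (16.9 + 0.4Q) dQ = 16.9×28.8511 + ½×0.4×28.8511² = 654.0608.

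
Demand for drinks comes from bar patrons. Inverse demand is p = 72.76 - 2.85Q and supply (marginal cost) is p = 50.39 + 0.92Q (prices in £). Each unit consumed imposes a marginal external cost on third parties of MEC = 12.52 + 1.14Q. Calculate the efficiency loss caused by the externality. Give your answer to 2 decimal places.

Market equilibrium (private): 50.39 + 0.92Q = 72.76 - 2.85Q → Q_m = 5.9337.
Social marginal benefit = demand − MEC = 60.24 - 3.99Q.
Set SMB = MC: 60.24 - 3.99Q = 50.39 + 0.92Q → Q* = 2.0061.
The welfare-loss triangle has base |Q_m − Q*| and height MEC(Q_m) (the vertical gap between SMB and MC is zero at Q* and MEC at Q_m).
DWL = ½ × 3.9276 × 19.2844 = 37.8707.

DWL = £37.87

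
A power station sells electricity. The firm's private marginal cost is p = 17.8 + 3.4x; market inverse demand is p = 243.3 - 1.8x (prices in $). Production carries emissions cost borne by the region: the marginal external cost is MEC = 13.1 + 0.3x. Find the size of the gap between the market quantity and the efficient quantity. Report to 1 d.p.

4.7 units

Market equilibrium (private): 17.8 + 3.4x = 243.3 - 1.8x → x_m = 43.3654.
Social marginal cost = private MC + MEC = 30.9 + 3.7x.
Set SMC = demand: 30.9 + 3.7x = 243.3 - 1.8x → x* = 38.6182.
Gap = |43.3654 − 38.6182| = 4.7472.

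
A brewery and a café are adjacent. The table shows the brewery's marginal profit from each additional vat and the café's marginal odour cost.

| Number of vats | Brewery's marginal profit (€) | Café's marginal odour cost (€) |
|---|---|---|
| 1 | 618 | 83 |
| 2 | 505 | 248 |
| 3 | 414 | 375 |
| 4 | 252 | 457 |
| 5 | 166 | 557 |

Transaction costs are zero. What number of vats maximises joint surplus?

Bargaining reaches the level where marginal profit last exceeds marginal odour cost.
That holds through level 3 (414 ≥ 375) but not at 4 (252 < 457).

3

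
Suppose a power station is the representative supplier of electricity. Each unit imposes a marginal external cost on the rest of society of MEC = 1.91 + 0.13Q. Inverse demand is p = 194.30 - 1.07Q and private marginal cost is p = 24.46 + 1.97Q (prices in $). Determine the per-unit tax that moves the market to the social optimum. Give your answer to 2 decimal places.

Social marginal cost = private MC + MEC = 26.37 + 2.10Q.
Set SMC = demand: 26.37 + 2.10Q = 194.30 - 1.07Q → Q* = 52.9748.
The Pigouvian tax equals MEC at Q*: 1.91 + 0.13×52.9748 = 8.7967.

tax = $8.80 per unit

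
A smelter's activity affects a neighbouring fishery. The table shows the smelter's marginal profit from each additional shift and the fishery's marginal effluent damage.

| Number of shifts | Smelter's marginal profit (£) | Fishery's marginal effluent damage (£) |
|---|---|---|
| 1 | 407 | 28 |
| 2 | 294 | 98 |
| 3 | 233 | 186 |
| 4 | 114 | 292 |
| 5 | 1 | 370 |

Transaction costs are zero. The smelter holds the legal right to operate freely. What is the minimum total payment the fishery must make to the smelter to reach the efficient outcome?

Left alone the smelter would choose level 5 (marginal profit stays positive).
Efficient level: k* = 3 (marginal profit ≥ marginal effluent damage through 3).
The fishery must at least cover the smelter's forgone profit from cutting 5→3: 114 + 1 = 115.

£115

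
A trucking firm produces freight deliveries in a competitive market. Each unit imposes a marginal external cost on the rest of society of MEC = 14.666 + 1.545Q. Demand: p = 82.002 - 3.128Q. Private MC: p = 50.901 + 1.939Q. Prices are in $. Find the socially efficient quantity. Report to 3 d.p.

Q* = 2.486

Social marginal cost = private MC + MEC = 65.567 + 3.484Q.
Set SMC = demand: 65.567 + 3.484Q = 82.002 - 3.128Q → Q* = 2.4856.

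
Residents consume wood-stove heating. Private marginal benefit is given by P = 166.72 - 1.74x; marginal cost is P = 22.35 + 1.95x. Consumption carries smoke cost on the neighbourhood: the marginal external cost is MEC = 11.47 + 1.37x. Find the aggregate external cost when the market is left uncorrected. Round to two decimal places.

Market equilibrium (private): 22.35 + 1.95x = 166.72 - 1.74x → x_m = 39.1247.
Total external cost = ∫₀^{x_m} (11.47 + 1.37x) dx = 11.47×39.1247 + ½×1.37×39.1247² = 1497.3187.

1497.32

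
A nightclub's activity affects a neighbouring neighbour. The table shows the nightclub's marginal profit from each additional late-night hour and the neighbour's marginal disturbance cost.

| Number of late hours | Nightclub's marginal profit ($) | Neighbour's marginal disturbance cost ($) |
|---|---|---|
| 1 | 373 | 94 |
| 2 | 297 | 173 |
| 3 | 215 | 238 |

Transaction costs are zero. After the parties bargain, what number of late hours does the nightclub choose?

2

Bargaining reaches the level where marginal profit last exceeds marginal disturbance cost.
That holds through level 2 (297 ≥ 173) but not at 3 (215 < 238).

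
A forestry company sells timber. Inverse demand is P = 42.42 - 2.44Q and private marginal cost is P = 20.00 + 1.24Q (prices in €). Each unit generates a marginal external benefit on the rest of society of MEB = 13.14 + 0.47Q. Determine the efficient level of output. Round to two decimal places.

Social marginal cost = private MC − MEB = 6.86 + 0.77Q.
Set SMC = demand: 6.86 + 0.77Q = 42.42 - 2.44Q → Q* = 11.0779.

Q* = 11.08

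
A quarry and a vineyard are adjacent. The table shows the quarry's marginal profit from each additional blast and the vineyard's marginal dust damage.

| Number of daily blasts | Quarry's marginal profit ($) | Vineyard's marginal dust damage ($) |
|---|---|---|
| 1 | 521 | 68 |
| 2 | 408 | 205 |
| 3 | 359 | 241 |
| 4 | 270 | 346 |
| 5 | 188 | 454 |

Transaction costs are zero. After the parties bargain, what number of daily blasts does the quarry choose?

Bargaining reaches the level where marginal profit last exceeds marginal dust damage.
That holds through level 3 (359 ≥ 241) but not at 4 (270 < 346).

3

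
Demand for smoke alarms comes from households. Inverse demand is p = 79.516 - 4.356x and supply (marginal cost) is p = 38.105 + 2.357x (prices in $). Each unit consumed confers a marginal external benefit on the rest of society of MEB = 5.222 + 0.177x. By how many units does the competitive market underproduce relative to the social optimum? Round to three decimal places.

0.966 units

Market equilibrium (private): 38.105 + 2.357x = 79.516 - 4.356x → x_m = 6.1688.
Social marginal benefit = demand + MEB = 84.738 - 4.179x.
Set SMB = MC: 84.738 - 4.179x = 38.105 + 2.357x → x* = 7.1348.
Gap = |6.1688 − 7.1348| = 0.9660.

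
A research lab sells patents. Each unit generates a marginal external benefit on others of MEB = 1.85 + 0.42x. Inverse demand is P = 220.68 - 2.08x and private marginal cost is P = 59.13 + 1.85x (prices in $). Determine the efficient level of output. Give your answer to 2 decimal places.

x* = 46.55

Social marginal cost = private MC − MEB = 57.28 + 1.43x.
Set SMC = demand: 57.28 + 1.43x = 220.68 - 2.08x → x* = 46.5527.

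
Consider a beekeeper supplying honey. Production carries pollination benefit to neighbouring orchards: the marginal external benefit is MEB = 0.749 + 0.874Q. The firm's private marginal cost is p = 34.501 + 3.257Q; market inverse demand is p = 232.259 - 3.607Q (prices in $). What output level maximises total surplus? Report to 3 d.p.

Q* = 33.140

Social marginal cost = private MC − MEB = 33.752 + 2.383Q.
Set SMC = demand: 33.752 + 2.383Q = 232.259 - 3.607Q → Q* = 33.1397.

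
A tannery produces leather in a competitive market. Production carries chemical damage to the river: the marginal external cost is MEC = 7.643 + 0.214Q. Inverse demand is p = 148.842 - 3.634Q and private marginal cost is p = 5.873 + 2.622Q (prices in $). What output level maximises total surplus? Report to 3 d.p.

Social marginal cost = private MC + MEC = 13.516 + 2.836Q.
Set SMC = demand: 13.516 + 2.836Q = 148.842 - 3.634Q → Q* = 20.9159.

Q* = 20.916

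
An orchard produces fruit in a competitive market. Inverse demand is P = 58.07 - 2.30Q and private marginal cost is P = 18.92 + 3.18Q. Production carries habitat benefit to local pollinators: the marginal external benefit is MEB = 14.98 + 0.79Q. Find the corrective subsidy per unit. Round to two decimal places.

Social marginal cost = private MC − MEB = 3.94 + 2.39Q.
Set SMC = demand: 3.94 + 2.39Q = 58.07 - 2.30Q → Q* = 11.5416.
The Pigouvian subsidy equals MEB at Q*: 14.98 + 0.79×11.5416 = 24.0979.

subsidy = 24.10 per unit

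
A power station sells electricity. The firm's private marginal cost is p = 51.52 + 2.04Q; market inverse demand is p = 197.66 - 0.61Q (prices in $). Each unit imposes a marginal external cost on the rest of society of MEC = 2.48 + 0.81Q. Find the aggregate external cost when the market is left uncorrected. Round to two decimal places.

$1368.46

Market equilibrium (private): 51.52 + 2.04Q = 197.66 - 0.61Q → Q_m = 55.1472.
Total external cost = ∫₀^{Q_m} (2.48 + 0.81Q) dQ = 2.48×55.1472 + ½×0.81×55.1472² = 1368.4566.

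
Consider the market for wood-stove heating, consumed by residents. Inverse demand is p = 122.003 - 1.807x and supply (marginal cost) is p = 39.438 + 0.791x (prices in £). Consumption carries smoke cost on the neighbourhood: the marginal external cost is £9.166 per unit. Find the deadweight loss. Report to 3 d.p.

Market equilibrium (private): 39.438 + 0.791x = 122.003 - 1.807x → x_m = 31.7802.
Social marginal benefit = demand − MEC = 112.837 - 1.807x.
Set SMB = MC: 112.837 - 1.807x = 39.438 + 0.791x → x* = 28.2521.
The loss is the area between SMB and MC from x* to x_m; with linear curves that's a triangle of height MEC(x_m).
DWL = ½ × 3.5281 × 9.1660 = 16.1693.

DWL = £16.169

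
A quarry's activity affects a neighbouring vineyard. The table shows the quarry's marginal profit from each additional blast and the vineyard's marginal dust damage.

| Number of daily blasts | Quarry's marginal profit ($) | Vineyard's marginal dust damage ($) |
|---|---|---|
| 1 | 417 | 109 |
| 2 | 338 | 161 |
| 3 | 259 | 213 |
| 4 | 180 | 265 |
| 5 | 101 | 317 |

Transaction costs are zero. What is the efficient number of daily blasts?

3

Bargaining reaches the level where marginal profit last exceeds marginal dust damage.
That holds through level 3 (259 ≥ 213) but not at 4 (180 < 265).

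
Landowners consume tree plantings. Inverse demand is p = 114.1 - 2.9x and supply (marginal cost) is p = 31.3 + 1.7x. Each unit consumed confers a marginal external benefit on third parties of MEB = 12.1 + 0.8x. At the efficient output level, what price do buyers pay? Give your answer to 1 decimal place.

Social marginal benefit = demand + MEB = 126.2 - 2.1x.
Set SMB = MC: 126.2 - 2.1x = 31.3 + 1.7x → x* = 24.9737.
Consumer price on the demand curve at x*: 114.1 − 2.9×24.9737 = 41.6763.

P = 41.7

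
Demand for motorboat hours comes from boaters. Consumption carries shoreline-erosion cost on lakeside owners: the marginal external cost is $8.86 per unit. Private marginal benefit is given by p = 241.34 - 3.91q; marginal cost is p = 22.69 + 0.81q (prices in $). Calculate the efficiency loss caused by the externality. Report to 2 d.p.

DWL = $8.32

Market equilibrium (private): 22.69 + 0.81q = 241.34 - 3.91q → q_m = 46.3242.
Social marginal benefit = demand − MEC = 232.48 - 3.91q.
Set SMB = MC: 232.48 - 3.91q = 22.69 + 0.81q → q* = 44.4470.
Between q* and q_m the wedge MC − SMB runs linearly from 0 to MEC(q_m), so the loss is a triangle.
DWL = ½ × 1.8772 × 8.8600 = 8.3160.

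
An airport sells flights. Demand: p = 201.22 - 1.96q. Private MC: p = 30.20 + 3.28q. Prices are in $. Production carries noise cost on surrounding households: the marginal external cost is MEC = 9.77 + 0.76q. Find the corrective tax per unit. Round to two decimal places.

tax = $30.20 per unit

Social marginal cost = private MC + MEC = 39.97 + 4.04q.
Set SMC = demand: 39.97 + 4.04q = 201.22 - 1.96q → q* = 26.8750.
The Pigouvian tax equals MEC at q*: 9.77 + 0.76×26.8750 = 30.1950.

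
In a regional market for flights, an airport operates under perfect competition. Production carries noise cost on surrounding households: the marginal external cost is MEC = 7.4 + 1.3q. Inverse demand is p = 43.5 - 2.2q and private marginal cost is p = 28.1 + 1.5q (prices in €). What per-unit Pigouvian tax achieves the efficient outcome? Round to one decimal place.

Social marginal cost = private MC + MEC = 35.5 + 2.8q.
Set SMC = demand: 35.5 + 2.8q = 43.5 - 2.2q → q* = 1.6000.
The Pigouvian tax equals MEC at q*: 7.4 + 1.3×1.6000 = 9.4800.

tax = €9.5 per unit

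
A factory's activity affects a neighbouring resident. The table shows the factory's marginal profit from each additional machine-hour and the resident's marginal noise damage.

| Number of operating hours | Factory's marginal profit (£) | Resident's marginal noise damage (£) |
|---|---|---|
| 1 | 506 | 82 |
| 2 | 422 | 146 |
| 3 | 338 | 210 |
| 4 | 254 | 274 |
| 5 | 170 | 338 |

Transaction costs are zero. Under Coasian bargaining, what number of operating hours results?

3

Bargaining reaches the level where marginal profit last exceeds marginal noise damage.
That holds through level 3 (338 ≥ 210) but not at 4 (254 < 274).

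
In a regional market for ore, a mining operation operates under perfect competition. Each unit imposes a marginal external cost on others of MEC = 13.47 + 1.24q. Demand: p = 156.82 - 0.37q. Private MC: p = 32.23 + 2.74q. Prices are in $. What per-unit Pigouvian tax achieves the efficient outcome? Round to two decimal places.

tax = $45.15 per unit

Social marginal cost = private MC + MEC = 45.70 + 3.98q.
Set SMC = demand: 45.70 + 3.98q = 156.82 - 0.37q → q* = 25.5448.
The Pigouvian tax equals MEC at q*: 13.47 + 1.24×25.5448 = 45.1456.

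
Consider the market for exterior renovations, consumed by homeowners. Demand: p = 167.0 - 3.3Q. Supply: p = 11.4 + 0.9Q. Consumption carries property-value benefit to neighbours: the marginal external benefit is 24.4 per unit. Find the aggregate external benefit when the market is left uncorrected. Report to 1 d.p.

904.0

Market equilibrium (private): 11.4 + 0.9Q = 167.0 - 3.3Q → Q_m = 37.0476.
Total external benefit = MEB × Q_m = 24.4 × 37.0476 = 903.9614.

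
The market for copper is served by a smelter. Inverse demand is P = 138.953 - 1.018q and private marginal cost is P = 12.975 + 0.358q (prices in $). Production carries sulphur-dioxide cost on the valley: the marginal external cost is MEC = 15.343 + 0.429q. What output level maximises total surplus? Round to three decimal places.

q* = 61.294

Social marginal cost = private MC + MEC = 28.318 + 0.787q.
Set SMC = demand: 28.318 + 0.787q = 138.953 - 1.018q → q* = 61.2936.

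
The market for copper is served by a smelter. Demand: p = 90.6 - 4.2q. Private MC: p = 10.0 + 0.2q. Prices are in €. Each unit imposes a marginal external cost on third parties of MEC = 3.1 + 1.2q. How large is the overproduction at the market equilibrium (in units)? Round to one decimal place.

Market equilibrium (private): 10.0 + 0.2q = 90.6 - 4.2q → q_m = 18.3182.
Social marginal cost = private MC + MEC = 13.1 + 1.4q.
Set SMC = demand: 13.1 + 1.4q = 90.6 - 4.2q → q* = 13.8393.
Gap = |18.3182 − 13.8393| = 4.4789.

4.5 units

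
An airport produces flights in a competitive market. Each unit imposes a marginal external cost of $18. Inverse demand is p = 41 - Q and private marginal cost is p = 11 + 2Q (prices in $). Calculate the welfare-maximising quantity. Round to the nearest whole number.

Social marginal cost = private MC + MEC = 29 + 2Q.
Set SMC = demand: 29 + 2Q = 41 - Q → Q* = 4.0000.

Q* = 4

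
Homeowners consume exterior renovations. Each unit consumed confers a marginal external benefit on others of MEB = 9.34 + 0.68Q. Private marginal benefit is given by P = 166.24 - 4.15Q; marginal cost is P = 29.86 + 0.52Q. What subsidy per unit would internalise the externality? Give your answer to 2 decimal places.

subsidy = 34.17 per unit

Social marginal benefit = demand + MEB = 175.58 - 3.47Q.
Set SMB = MC: 175.58 - 3.47Q = 29.86 + 0.52Q → Q* = 36.5213.
The Pigouvian subsidy equals MEB at Q*: 9.34 + 0.68×36.5213 = 34.1745.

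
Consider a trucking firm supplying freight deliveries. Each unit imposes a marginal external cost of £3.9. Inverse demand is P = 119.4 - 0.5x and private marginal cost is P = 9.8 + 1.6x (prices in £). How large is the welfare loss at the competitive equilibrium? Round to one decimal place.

Market equilibrium (private): 9.8 + 1.6x = 119.4 - 0.5x → x_m = 52.1905.
Social marginal cost = private MC + MEC = 13.7 + 1.6x.
Set SMC = demand: 13.7 + 1.6x = 119.4 - 0.5x → x* = 50.3333.
Height of the DWL triangle at x_m is SMC(x_m) − demand(x_m) = MEC(x_m) = 3.9000.
DWL = ½ × 1.8572 × 3.9000 = 3.6215.

DWL = £3.6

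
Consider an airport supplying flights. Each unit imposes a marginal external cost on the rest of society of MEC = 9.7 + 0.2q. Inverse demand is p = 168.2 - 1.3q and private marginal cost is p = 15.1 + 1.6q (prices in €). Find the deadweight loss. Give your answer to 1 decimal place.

DWL = €66.2

Market equilibrium (private): 15.1 + 1.6q = 168.2 - 1.3q → q_m = 52.7931.
Social marginal cost = private MC + MEC = 24.8 + 1.8q.
Set SMC = demand: 24.8 + 1.8q = 168.2 - 1.3q → q* = 46.2581.
Between q* and q_m the wedge SMC − demand runs linearly from 0 to MEC(q_m), so the loss is a triangle.
DWL = ½ × 6.5350 × 20.2586 = 66.1950.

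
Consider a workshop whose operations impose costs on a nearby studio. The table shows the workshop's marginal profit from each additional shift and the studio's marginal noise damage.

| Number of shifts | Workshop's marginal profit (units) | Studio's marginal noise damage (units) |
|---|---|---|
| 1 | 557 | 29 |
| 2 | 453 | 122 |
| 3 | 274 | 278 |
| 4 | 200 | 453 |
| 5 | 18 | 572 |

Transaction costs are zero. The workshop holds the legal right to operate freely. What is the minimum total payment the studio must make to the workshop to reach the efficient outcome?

Left alone the workshop would choose level 5 (marginal profit stays positive).
Efficient level: k* = 2 (marginal profit ≥ marginal noise damage through 2).
The studio must at least cover the workshop's forgone profit from cutting 5→2: 274 + 200 + 18 = 492.

492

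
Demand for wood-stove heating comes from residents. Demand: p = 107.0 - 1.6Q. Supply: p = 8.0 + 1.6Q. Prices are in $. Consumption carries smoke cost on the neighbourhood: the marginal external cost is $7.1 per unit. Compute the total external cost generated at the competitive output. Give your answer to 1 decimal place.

Market equilibrium (private): 8.0 + 1.6Q = 107.0 - 1.6Q → Q_m = 30.9375.
Total external cost = MEC × Q_m = 7.1 × 30.9375 = 219.6563.

$219.7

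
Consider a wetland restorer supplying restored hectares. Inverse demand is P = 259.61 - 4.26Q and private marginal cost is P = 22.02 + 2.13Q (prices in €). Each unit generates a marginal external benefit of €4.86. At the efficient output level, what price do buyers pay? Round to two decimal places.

Social marginal cost = private MC − MEB = 17.16 + 2.13Q.
Set SMC = demand: 17.16 + 2.13Q = 259.61 - 4.26Q → Q* = 37.9421.
Consumer price on the demand curve at Q*: 259.61 − 4.26×37.9421 = 97.9767.

P = €97.98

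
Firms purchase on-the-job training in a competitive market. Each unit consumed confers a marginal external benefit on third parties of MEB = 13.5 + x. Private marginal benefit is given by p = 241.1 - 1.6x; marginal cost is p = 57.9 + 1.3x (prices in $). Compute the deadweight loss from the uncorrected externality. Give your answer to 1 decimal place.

DWL = $1547.0

Market equilibrium (private): 57.9 + 1.3x = 241.1 - 1.6x → x_m = 63.1724.
Social marginal benefit = demand + MEB = 254.6 - 0.6x.
Set SMB = MC: 254.6 - 0.6x = 57.9 + 1.3x → x* = 103.5263.
The loss is the area between SMB and MC from x* to x_m; with linear curves that's a triangle of height MEB(x_m).
DWL = ½ × 40.3539 × 76.6724 = 1547.0152.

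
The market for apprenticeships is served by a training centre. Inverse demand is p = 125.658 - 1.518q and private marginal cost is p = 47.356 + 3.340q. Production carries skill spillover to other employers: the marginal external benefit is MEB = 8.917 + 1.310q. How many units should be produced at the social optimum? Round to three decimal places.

Social marginal cost = private MC − MEB = 38.439 + 2.030q.
Set SMC = demand: 38.439 + 2.030q = 125.658 - 1.518q → q* = 24.5826.

q* = 24.583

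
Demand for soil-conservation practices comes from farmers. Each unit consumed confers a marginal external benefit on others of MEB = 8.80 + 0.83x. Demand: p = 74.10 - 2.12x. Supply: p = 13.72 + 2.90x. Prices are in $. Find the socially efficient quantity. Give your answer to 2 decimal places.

Social marginal benefit = demand + MEB = 82.90 - 1.29x.
Set SMB = MC: 82.90 - 1.29x = 13.72 + 2.90x → x* = 16.5107.

x* = 16.51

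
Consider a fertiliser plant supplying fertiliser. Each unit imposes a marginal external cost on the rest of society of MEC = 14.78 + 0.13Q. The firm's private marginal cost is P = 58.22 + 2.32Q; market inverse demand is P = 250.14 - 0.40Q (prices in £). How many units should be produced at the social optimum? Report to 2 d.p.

Social marginal cost = private MC + MEC = 73.00 + 2.45Q.
Set SMC = demand: 73.00 + 2.45Q = 250.14 - 0.40Q → Q* = 62.1544.

Q* = 62.15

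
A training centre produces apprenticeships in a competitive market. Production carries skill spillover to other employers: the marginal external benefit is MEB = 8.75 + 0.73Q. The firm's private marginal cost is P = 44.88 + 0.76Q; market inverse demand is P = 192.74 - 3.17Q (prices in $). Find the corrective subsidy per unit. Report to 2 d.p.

subsidy = $44.48 per unit

Social marginal cost = private MC − MEB = 36.13 + 0.03Q.
Set SMC = demand: 36.13 + 0.03Q = 192.74 - 3.17Q → Q* = 48.9406.
The Pigouvian subsidy equals MEB at Q*: 8.75 + 0.73×48.9406 = 44.4766.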